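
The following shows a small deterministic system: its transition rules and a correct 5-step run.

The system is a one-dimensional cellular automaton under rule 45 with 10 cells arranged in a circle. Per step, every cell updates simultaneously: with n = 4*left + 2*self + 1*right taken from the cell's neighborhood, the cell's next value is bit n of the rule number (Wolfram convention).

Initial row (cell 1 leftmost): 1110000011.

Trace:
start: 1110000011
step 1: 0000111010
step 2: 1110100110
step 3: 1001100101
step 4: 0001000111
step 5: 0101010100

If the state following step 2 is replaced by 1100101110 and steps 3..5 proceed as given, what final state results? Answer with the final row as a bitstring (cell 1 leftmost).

state after step 2 := 1100101110
step 3: 1000111001
step 4: 0010100001
step 5: 0011101101

0011101101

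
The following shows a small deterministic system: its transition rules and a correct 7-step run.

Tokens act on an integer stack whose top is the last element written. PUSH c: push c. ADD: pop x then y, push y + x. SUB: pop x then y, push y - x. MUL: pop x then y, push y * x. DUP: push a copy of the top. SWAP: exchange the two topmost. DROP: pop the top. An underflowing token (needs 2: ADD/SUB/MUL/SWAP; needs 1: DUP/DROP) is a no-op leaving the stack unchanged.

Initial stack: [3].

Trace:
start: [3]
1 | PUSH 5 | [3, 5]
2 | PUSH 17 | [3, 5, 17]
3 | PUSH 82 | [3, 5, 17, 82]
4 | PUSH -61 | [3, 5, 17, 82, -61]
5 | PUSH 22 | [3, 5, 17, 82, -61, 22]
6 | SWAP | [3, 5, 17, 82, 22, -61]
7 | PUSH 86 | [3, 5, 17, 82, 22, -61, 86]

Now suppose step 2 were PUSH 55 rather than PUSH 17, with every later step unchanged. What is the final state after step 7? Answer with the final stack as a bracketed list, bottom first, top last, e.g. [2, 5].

(re-executing from step 2 with the substitution; state before step 2: [3, 5])
2 | PUSH 55 | [3, 5, 55]
3 | PUSH 82 | [3, 5, 55, 82]
4 | PUSH -61 | [3, 5, 55, 82, -61]
5 | PUSH 22 | [3, 5, 55, 82, -61, 22]
6 | SWAP | [3, 5, 55, 82, 22, -61]
7 | PUSH 86 | [3, 5, 55, 82, 22, -61, 86]

[3, 5, 55, 82, 22, -61, 86]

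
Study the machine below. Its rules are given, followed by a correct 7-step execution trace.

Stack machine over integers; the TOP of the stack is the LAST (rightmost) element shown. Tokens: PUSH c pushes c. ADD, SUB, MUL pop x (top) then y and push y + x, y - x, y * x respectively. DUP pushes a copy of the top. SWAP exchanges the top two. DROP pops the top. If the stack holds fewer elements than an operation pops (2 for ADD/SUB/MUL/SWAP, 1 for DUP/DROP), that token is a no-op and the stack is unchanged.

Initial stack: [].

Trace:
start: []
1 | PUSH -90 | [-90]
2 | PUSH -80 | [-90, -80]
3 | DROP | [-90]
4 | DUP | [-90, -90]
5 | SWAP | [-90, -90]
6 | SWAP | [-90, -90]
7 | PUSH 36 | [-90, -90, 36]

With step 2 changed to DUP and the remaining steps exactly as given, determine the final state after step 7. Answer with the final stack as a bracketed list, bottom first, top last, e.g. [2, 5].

[-90, -90, 36]

(re-executing from step 2 with the substitution; state before step 2: [-90])
2 | DUP | [-90, -90]
3 | DROP | [-90]
4 | DUP | [-90, -90]
5 | SWAP | [-90, -90]
6 | SWAP | [-90, -90]
7 | PUSH 36 | [-90, -90, 36]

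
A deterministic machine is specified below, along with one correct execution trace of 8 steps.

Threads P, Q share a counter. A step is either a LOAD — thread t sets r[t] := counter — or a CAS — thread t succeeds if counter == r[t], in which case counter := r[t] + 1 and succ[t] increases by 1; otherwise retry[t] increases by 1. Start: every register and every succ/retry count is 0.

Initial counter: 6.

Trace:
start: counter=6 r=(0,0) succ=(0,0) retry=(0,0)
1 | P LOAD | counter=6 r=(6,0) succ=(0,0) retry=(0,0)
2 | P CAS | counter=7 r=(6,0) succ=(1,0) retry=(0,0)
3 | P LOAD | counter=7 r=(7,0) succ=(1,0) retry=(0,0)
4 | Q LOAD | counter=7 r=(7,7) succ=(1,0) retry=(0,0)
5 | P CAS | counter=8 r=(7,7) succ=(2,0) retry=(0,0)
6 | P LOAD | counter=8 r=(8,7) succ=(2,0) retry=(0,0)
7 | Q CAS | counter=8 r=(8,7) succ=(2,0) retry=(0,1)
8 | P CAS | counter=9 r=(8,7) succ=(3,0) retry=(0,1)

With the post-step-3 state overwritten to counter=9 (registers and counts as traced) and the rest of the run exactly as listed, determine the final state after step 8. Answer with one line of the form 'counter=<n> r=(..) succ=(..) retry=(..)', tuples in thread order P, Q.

state after step 3 := counter=9 r=(7,0) succ=(1,0) retry=(0,0)
4 | Q LOAD | counter=9 r=(7,9) succ=(1,0) retry=(0,0)
5 | P CAS | counter=9 r=(7,9) succ=(1,0) retry=(1,0)
6 | P LOAD | counter=9 r=(9,9) succ=(1,0) retry=(1,0)
7 | Q CAS | counter=10 r=(9,9) succ=(1,1) retry=(1,0)
8 | P CAS | counter=10 r=(9,9) succ=(1,1) retry=(2,0)

counter=10 r=(9,9) succ=(1,1) retry=(2,0)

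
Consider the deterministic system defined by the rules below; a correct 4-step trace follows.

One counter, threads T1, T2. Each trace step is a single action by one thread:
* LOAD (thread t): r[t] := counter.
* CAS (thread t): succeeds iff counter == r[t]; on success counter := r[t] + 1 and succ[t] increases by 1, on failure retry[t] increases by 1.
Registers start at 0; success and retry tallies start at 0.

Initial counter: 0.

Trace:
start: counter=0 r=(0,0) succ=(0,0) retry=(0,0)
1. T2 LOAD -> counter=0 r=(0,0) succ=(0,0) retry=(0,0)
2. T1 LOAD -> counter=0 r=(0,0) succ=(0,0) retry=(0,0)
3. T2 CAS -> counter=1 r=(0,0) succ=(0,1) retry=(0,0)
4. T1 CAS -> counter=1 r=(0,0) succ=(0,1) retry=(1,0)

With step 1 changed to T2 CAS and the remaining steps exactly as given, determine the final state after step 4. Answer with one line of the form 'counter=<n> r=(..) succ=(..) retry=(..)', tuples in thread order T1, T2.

counter=2 r=(1,0) succ=(1,1) retry=(0,1)

(re-executing from step 1 with the substitution; state before step 1: counter=0 r=(0,0) succ=(0,0) retry=(0,0))
1. T2 CAS -> counter=1 r=(0,0) succ=(0,1) retry=(0,0)
2. T1 LOAD -> counter=1 r=(1,0) succ=(0,1) retry=(0,0)
3. T2 CAS -> counter=1 r=(1,0) succ=(0,1) retry=(0,1)
4. T1 CAS -> counter=2 r=(1,0) succ=(1,1) retry=(0,1)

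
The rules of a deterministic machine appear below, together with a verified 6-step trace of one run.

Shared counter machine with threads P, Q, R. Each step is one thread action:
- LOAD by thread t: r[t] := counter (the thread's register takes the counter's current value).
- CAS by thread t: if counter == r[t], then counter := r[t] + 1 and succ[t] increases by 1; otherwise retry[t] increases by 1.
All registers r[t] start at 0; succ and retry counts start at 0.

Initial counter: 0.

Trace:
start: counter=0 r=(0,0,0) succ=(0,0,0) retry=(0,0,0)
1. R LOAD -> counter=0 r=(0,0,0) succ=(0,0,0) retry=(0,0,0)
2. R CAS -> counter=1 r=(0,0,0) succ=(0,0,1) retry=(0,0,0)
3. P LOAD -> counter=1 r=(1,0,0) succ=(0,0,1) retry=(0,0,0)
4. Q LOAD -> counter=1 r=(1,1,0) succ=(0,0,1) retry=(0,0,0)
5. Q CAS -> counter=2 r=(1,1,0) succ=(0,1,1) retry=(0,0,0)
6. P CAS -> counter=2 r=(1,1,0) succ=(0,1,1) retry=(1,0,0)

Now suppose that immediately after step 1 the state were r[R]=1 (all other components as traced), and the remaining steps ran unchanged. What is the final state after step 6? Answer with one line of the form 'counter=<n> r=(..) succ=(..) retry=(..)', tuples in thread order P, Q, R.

state after step 1 := counter=0 r=(0,0,1) succ=(0,0,0) retry=(0,0,0)
2. R CAS -> counter=0 r=(0,0,1) succ=(0,0,0) retry=(0,0,1)
3. P LOAD -> counter=0 r=(0,0,1) succ=(0,0,0) retry=(0,0,1)
4. Q LOAD -> counter=0 r=(0,0,1) succ=(0,0,0) retry=(0,0,1)
5. Q CAS -> counter=1 r=(0,0,1) succ=(0,1,0) retry=(0,0,1)
6. P CAS -> counter=1 r=(0,0,1) succ=(0,1,0) retry=(1,0,1)

counter=1 r=(0,0,1) succ=(0,1,0) retry=(1,0,1)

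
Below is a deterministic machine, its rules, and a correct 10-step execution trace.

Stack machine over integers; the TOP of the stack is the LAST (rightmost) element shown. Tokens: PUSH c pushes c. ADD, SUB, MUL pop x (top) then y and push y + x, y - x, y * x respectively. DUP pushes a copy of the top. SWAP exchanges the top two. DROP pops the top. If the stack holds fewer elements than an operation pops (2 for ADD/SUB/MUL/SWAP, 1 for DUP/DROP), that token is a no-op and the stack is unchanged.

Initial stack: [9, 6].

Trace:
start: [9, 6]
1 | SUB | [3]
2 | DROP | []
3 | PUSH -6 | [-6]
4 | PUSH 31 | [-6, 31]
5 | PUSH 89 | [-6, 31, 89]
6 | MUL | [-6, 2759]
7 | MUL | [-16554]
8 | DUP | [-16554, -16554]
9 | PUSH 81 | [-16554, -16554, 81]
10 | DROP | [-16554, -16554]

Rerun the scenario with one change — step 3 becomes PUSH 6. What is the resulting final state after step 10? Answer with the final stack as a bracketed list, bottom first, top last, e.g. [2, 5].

(re-executing from step 3 with the substitution; state before step 3: [])
3 | PUSH 6 | [6]
4 | PUSH 31 | [6, 31]
5 | PUSH 89 | [6, 31, 89]
6 | MUL | [6, 2759]
7 | MUL | [16554]
8 | DUP | [16554, 16554]
9 | PUSH 81 | [16554, 16554, 81]
10 | DROP | [16554, 16554]

[16554, 16554]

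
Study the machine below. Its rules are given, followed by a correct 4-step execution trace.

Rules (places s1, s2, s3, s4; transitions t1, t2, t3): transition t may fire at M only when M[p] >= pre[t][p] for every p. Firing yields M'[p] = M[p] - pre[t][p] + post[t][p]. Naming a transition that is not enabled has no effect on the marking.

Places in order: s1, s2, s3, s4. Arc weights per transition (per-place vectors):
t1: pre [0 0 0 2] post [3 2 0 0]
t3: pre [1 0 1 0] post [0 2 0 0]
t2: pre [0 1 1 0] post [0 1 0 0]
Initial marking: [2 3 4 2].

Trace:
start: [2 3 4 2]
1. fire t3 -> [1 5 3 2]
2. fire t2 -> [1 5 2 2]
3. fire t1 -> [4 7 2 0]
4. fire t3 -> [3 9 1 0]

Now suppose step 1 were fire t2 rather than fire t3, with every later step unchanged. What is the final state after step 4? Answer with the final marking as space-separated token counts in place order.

4 7 1 0

(re-executing from step 1 with the substitution; state before step 1: [2 3 4 2])
1. fire t2 -> [2 3 3 2]
2. fire t2 -> [2 3 2 2]
3. fire t1 -> [5 5 2 0]
4. fire t3 -> [4 7 1 0]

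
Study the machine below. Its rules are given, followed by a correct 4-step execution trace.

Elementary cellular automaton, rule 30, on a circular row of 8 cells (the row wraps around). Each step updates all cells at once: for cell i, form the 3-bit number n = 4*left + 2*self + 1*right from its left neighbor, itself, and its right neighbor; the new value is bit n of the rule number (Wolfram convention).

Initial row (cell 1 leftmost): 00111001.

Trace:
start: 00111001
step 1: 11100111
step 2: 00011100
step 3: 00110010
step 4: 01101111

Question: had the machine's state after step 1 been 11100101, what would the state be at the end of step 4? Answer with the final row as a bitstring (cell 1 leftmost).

00101011

state after step 1 := 11100101
step 2: 00011101
step 3: 10110001
step 4: 00101011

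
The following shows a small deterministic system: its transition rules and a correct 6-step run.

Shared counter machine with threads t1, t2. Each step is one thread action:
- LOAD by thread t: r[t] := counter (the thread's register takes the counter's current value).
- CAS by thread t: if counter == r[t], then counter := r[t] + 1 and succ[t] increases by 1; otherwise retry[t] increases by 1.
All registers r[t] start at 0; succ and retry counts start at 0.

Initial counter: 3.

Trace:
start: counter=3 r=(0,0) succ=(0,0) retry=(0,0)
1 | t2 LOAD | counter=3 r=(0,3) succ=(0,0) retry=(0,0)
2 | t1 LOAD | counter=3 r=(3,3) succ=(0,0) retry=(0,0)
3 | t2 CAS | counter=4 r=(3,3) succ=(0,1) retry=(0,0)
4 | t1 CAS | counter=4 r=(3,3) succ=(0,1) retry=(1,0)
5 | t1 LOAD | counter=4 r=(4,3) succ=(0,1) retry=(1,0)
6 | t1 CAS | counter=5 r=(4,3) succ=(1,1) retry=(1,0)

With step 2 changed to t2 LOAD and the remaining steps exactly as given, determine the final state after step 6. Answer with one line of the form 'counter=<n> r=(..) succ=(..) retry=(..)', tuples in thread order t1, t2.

counter=5 r=(4,3) succ=(1,1) retry=(1,0)

(re-executing from step 2 with the substitution; state before step 2: counter=3 r=(0,3) succ=(0,0) retry=(0,0))
2 | t2 LOAD | counter=3 r=(0,3) succ=(0,0) retry=(0,0)
3 | t2 CAS | counter=4 r=(0,3) succ=(0,1) retry=(0,0)
4 | t1 CAS | counter=4 r=(0,3) succ=(0,1) retry=(1,0)
5 | t1 LOAD | counter=4 r=(4,3) succ=(0,1) retry=(1,0)
6 | t1 CAS | counter=5 r=(4,3) succ=(1,1) retry=(1,0)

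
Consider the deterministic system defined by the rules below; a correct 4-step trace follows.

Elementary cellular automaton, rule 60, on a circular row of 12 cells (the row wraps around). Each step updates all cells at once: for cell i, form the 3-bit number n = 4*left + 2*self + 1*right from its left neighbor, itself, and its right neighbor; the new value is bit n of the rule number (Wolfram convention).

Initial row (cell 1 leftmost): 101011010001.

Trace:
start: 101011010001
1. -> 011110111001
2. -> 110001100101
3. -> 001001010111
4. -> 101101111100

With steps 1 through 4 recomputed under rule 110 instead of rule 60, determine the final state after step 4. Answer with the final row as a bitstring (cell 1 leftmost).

(re-executing steps 1..4 under rule 110; state before step 1: 101011010001)
1. -> 111111110011
2. -> 000000010110
3. -> 000000111110
4. -> 000001100010

000001100010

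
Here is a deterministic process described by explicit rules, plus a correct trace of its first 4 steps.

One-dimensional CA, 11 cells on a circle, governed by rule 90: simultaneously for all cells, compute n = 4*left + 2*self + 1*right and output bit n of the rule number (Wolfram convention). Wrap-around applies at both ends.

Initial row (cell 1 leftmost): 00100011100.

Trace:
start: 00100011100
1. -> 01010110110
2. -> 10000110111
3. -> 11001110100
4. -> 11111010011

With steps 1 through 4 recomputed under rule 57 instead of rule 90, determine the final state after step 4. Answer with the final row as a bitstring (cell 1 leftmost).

(re-executing steps 1..4 under rule 57; state before step 1: 00100011100)
1. -> 10011010011
2. -> 01010101010
3. -> 00101010101
4. -> 10010101010

10010101010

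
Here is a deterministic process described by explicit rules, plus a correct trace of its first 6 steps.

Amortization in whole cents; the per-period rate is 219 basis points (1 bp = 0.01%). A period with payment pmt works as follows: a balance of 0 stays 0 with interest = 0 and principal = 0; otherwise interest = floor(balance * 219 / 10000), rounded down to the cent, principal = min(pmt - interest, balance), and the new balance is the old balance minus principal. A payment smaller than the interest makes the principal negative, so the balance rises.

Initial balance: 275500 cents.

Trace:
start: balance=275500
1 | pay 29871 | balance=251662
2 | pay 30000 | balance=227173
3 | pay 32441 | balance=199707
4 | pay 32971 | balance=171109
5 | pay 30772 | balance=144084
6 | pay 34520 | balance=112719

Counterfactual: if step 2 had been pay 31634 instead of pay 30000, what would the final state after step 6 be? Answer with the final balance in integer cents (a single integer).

(re-executing from step 2 with the substitution; state before step 2: balance=251662)
2 | pay 31634 | balance=225539
3 | pay 32441 | balance=198037
4 | pay 32971 | balance=169403
5 | pay 30772 | balance=142340
6 | pay 34520 | balance=110937

110937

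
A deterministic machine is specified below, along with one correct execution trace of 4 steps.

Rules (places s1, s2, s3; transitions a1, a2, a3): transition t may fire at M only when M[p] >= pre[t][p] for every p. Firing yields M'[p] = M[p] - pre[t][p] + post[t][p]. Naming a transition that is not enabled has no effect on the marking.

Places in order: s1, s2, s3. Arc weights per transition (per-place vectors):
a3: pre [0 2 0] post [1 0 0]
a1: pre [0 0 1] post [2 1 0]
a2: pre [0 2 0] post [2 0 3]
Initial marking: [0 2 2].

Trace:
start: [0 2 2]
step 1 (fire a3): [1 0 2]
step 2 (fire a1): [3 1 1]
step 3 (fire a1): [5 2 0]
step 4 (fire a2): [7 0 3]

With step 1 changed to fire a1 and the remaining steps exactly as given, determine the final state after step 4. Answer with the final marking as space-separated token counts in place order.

(re-executing from step 1 with the substitution; state before step 1: [0 2 2])
step 1 (fire a1): [2 3 1]
step 2 (fire a1): [4 4 0]
step 3 (fire a1): [4 4 0]
step 4 (fire a2): [6 2 3]

6 2 3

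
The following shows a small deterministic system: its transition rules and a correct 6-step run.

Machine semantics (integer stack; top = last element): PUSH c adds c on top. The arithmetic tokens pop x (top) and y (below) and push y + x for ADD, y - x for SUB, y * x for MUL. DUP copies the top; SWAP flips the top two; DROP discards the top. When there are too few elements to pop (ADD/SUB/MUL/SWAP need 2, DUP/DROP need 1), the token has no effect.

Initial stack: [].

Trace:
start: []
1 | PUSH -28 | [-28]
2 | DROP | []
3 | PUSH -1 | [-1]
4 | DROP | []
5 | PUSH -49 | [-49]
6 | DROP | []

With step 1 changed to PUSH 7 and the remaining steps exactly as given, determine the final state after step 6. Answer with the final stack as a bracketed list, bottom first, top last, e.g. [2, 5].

(re-executing from step 1 with the substitution; state before step 1: [])
1 | PUSH 7 | [7]
2 | DROP | []
3 | PUSH -1 | [-1]
4 | DROP | []
5 | PUSH -49 | [-49]
6 | DROP | []

[]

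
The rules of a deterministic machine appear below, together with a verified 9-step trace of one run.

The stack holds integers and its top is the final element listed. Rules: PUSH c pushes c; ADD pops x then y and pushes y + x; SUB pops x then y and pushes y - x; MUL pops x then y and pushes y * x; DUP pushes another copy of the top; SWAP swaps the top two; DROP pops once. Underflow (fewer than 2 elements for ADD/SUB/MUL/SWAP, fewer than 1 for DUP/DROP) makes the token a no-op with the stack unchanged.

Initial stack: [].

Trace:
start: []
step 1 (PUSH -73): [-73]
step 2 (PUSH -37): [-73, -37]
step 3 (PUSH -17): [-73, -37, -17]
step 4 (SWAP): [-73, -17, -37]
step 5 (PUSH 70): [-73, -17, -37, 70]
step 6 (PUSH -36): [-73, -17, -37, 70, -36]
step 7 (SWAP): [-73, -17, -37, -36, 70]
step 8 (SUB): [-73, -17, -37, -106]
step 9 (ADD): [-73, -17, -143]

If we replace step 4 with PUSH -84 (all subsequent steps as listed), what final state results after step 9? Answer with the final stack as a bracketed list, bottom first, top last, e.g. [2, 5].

[-73, -37, -17, -190]

(re-executing from step 4 with the substitution; state before step 4: [-73, -37, -17])
step 4 (PUSH -84): [-73, -37, -17, -84]
step 5 (PUSH 70): [-73, -37, -17, -84, 70]
step 6 (PUSH -36): [-73, -37, -17, -84, 70, -36]
step 7 (SWAP): [-73, -37, -17, -84, -36, 70]
step 8 (SUB): [-73, -37, -17, -84, -106]
step 9 (ADD): [-73, -37, -17, -190]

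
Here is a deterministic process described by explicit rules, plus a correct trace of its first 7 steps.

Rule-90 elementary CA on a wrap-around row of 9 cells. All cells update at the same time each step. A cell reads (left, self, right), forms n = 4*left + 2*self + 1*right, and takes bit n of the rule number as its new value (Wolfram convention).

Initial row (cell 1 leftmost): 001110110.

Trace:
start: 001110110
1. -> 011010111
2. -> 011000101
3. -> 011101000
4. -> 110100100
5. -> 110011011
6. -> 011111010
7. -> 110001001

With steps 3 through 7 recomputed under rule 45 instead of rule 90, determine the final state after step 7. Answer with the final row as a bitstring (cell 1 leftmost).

(re-executing steps 3..7 under rule 45; state before step 3: 011000101)
3. -> 110010111
4. -> 000011100
5. -> 111010001
6. -> 000110101
7. -> 010101111

010101111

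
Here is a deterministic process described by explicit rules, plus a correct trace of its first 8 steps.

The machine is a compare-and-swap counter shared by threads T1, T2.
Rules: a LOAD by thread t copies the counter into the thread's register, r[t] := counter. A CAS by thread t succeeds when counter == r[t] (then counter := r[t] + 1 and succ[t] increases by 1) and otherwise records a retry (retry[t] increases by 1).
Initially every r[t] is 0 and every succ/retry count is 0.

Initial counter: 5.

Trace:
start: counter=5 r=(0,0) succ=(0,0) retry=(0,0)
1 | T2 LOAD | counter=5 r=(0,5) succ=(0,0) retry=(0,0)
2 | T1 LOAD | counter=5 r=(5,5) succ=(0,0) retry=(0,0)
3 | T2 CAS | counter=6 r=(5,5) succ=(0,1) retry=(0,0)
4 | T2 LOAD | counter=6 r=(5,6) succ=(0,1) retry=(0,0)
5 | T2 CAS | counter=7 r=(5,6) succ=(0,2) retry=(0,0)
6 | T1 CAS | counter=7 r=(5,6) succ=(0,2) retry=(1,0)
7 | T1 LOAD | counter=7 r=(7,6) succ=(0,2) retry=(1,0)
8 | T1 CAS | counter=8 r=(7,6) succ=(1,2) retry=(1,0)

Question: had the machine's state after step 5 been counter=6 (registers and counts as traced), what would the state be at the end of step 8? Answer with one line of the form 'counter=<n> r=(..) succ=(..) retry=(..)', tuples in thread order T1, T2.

counter=7 r=(6,6) succ=(1,2) retry=(1,0)

state after step 5 := counter=6 r=(5,6) succ=(0,2) retry=(0,0)
6 | T1 CAS | counter=6 r=(5,6) succ=(0,2) retry=(1,0)
7 | T1 LOAD | counter=6 r=(6,6) succ=(0,2) retry=(1,0)
8 | T1 CAS | counter=7 r=(6,6) succ=(1,2) retry=(1,0)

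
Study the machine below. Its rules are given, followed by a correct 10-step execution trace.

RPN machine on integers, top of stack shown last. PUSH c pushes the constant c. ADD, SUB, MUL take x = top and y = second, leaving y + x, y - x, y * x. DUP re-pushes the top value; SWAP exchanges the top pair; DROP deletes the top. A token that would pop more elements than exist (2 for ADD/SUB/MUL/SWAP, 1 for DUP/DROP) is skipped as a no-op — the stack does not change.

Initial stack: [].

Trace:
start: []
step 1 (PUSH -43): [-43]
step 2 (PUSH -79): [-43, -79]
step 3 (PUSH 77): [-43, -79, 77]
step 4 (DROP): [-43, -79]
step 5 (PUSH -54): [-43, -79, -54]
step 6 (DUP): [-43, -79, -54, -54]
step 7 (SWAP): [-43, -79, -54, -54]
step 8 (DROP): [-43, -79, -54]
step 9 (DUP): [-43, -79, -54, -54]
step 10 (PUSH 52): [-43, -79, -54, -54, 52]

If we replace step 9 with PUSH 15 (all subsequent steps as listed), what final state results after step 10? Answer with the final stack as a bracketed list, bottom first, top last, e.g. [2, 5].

(re-executing from step 9 with the substitution; state before step 9: [-43, -79, -54])
step 9 (PUSH 15): [-43, -79, -54, 15]
step 10 (PUSH 52): [-43, -79, -54, 15, 52]

[-43, -79, -54, 15, 52]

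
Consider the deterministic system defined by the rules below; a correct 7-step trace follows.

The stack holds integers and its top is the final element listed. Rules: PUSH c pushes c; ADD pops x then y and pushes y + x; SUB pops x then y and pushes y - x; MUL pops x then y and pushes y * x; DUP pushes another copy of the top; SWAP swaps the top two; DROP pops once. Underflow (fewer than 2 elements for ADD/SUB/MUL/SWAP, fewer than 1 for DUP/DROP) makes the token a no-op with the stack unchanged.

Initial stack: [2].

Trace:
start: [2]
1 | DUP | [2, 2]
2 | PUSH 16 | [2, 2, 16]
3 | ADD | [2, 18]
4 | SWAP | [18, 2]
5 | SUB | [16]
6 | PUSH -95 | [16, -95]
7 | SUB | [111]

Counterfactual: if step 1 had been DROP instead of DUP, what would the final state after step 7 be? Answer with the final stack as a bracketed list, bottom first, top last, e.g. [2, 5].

(re-executing from step 1 with the substitution; state before step 1: [2])
1 | DROP | []
2 | PUSH 16 | [16]
3 | ADD | [16]
4 | SWAP | [16]
5 | SUB | [16]
6 | PUSH -95 | [16, -95]
7 | SUB | [111]

[111]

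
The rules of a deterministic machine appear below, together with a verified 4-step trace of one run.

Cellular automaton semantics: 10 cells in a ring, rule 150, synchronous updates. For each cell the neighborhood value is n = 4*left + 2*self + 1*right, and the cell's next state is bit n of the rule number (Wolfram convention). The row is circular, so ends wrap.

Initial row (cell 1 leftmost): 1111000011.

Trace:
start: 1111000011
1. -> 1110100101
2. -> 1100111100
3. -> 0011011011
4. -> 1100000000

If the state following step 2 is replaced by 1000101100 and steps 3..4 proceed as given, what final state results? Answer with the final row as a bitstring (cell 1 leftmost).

1000010101

state after step 2 := 1000101100
3. -> 1101100011
4. -> 1000010101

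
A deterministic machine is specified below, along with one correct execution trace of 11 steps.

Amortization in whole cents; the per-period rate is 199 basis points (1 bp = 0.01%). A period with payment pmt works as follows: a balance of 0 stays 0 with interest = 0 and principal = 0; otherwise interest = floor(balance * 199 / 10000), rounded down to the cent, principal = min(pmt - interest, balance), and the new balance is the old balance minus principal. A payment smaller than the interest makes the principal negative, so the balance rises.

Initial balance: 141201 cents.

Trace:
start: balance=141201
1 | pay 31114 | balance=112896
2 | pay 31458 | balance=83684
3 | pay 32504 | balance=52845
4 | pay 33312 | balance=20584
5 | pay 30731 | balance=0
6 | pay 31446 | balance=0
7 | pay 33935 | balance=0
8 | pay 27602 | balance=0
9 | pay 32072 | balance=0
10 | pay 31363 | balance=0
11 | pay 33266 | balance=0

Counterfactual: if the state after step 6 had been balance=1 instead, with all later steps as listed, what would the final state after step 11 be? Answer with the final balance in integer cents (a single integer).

0

state after step 6 := balance=1
7 | pay 33935 | balance=0
8 | pay 27602 | balance=0
9 | pay 32072 | balance=0
10 | pay 31363 | balance=0
11 | pay 33266 | balance=0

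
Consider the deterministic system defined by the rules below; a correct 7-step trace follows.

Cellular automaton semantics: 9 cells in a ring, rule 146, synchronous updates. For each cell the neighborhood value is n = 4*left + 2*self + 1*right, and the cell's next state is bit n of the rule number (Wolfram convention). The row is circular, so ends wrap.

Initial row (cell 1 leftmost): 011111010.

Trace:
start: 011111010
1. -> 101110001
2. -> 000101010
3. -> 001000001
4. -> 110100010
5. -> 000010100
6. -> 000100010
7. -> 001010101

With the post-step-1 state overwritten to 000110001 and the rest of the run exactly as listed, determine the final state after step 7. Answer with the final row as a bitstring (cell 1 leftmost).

state after step 1 := 000110001
2. -> 101001010
3. -> 000110000
4. -> 001001000
5. -> 010110100
6. -> 100000010
7. -> 010000100

010000100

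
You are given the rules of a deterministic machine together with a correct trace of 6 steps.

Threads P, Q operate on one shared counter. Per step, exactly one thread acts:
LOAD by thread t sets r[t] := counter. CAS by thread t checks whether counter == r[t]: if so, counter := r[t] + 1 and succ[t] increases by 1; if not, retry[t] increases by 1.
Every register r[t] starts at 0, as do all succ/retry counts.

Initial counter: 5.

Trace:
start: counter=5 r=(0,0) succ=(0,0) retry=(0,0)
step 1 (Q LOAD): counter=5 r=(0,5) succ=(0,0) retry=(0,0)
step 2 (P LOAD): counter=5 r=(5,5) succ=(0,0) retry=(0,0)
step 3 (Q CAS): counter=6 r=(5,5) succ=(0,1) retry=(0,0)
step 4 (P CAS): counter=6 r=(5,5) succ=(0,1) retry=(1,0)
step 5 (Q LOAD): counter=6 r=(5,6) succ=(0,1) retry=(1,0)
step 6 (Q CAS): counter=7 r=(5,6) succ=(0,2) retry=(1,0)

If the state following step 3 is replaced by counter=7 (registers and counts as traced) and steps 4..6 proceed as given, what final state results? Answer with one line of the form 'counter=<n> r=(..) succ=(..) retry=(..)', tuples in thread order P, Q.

state after step 3 := counter=7 r=(5,5) succ=(0,1) retry=(0,0)
step 4 (P CAS): counter=7 r=(5,5) succ=(0,1) retry=(1,0)
step 5 (Q LOAD): counter=7 r=(5,7) succ=(0,1) retry=(1,0)
step 6 (Q CAS): counter=8 r=(5,7) succ=(0,2) retry=(1,0)

counter=8 r=(5,7) succ=(0,2) retry=(1,0)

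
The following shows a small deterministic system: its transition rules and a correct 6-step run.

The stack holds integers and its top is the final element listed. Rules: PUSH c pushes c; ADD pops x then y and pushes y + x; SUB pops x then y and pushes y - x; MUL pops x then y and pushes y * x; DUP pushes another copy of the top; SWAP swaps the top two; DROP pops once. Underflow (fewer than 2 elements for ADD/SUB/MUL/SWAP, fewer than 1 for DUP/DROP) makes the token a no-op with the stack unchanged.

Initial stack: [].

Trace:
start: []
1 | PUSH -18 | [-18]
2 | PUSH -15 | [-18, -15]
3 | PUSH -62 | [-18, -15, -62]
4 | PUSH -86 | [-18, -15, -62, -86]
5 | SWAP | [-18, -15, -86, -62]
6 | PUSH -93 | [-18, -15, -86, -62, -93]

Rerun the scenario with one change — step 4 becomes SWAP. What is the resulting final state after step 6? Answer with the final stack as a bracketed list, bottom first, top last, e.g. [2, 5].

(re-executing from step 4 with the substitution; state before step 4: [-18, -15, -62])
4 | SWAP | [-18, -62, -15]
5 | SWAP | [-18, -15, -62]
6 | PUSH -93 | [-18, -15, -62, -93]

[-18, -15, -62, -93]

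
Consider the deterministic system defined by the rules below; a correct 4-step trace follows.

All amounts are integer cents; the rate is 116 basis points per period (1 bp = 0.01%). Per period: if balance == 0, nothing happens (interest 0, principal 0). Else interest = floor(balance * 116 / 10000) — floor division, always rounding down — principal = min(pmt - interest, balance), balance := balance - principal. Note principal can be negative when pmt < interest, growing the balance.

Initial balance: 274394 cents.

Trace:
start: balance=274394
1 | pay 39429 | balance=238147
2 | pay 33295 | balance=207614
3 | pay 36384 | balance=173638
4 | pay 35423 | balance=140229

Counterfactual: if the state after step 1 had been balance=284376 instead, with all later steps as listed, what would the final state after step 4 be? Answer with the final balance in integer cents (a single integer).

state after step 1 := balance=284376
2 | pay 33295 | balance=254379
3 | pay 36384 | balance=220945
4 | pay 35423 | balance=188084

188084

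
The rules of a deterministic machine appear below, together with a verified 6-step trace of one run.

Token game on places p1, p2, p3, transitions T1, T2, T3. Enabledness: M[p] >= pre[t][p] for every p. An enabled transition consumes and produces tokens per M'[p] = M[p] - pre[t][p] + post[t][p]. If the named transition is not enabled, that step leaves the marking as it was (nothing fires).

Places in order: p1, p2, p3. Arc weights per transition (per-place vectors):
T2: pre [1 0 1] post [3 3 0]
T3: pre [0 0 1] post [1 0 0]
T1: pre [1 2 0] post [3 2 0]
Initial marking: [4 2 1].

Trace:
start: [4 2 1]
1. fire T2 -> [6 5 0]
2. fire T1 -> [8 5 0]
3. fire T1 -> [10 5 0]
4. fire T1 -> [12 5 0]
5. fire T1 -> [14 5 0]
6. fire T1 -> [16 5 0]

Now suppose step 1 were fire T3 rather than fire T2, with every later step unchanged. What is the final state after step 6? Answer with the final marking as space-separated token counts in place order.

(re-executing from step 1 with the substitution; state before step 1: [4 2 1])
1. fire T3 -> [5 2 0]
2. fire T1 -> [7 2 0]
3. fire T1 -> [9 2 0]
4. fire T1 -> [11 2 0]
5. fire T1 -> [13 2 0]
6. fire T1 -> [15 2 0]

15 2 0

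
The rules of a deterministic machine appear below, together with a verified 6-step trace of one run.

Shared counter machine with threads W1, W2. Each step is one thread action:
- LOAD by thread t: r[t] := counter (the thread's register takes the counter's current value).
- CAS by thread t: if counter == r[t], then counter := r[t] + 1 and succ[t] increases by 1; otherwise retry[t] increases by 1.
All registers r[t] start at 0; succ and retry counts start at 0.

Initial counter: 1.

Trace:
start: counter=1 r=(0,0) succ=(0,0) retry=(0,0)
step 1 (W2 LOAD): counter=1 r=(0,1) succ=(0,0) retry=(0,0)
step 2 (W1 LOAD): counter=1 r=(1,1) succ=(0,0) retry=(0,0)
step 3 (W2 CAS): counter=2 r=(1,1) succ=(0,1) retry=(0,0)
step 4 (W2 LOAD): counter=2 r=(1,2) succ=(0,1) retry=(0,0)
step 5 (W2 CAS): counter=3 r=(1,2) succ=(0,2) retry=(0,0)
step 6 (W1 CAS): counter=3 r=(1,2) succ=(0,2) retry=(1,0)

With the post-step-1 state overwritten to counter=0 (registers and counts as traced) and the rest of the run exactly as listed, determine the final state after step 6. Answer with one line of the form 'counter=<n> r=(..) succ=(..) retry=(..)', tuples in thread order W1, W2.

counter=1 r=(0,0) succ=(0,1) retry=(1,1)

state after step 1 := counter=0 r=(0,1) succ=(0,0) retry=(0,0)
step 2 (W1 LOAD): counter=0 r=(0,1) succ=(0,0) retry=(0,0)
step 3 (W2 CAS): counter=0 r=(0,1) succ=(0,0) retry=(0,1)
step 4 (W2 LOAD): counter=0 r=(0,0) succ=(0,0) retry=(0,1)
step 5 (W2 CAS): counter=1 r=(0,0) succ=(0,1) retry=(0,1)
step 6 (W1 CAS): counter=1 r=(0,0) succ=(0,1) retry=(1,1)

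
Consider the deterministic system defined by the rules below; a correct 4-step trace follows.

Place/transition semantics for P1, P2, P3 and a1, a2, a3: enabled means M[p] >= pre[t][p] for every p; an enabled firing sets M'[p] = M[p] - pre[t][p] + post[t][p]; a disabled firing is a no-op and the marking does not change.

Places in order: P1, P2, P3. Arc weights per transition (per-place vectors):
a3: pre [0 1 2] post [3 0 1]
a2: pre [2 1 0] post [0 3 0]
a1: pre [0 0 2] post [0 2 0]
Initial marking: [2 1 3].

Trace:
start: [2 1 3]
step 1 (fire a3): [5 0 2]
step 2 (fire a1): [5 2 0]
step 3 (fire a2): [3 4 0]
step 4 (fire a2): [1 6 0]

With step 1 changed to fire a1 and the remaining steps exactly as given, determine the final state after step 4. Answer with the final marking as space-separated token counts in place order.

(re-executing from step 1 with the substitution; state before step 1: [2 1 3])
step 1 (fire a1): [2 3 1]
step 2 (fire a1): [2 3 1]
step 3 (fire a2): [0 5 1]
step 4 (fire a2): [0 5 1]

0 5 1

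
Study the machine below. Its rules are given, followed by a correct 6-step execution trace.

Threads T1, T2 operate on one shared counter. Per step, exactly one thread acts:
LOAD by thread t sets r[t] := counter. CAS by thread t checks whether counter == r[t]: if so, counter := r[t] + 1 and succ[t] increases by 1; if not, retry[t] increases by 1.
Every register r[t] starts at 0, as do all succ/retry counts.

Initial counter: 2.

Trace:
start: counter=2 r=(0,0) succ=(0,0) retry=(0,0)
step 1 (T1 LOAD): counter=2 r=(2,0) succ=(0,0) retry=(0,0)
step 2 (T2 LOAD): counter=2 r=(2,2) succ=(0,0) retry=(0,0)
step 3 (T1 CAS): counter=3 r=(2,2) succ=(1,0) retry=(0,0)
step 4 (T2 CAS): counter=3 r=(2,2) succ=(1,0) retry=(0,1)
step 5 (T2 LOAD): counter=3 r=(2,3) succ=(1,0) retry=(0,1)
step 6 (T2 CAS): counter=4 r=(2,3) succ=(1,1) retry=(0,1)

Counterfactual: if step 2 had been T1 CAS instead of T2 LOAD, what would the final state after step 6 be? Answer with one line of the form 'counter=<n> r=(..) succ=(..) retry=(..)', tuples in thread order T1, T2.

(re-executing from step 2 with the substitution; state before step 2: counter=2 r=(2,0) succ=(0,0) retry=(0,0))
step 2 (T1 CAS): counter=3 r=(2,0) succ=(1,0) retry=(0,0)
step 3 (T1 CAS): counter=3 r=(2,0) succ=(1,0) retry=(1,0)
step 4 (T2 CAS): counter=3 r=(2,0) succ=(1,0) retry=(1,1)
step 5 (T2 LOAD): counter=3 r=(2,3) succ=(1,0) retry=(1,1)
step 6 (T2 CAS): counter=4 r=(2,3) succ=(1,1) retry=(1,1)

counter=4 r=(2,3) succ=(1,1) retry=(1,1)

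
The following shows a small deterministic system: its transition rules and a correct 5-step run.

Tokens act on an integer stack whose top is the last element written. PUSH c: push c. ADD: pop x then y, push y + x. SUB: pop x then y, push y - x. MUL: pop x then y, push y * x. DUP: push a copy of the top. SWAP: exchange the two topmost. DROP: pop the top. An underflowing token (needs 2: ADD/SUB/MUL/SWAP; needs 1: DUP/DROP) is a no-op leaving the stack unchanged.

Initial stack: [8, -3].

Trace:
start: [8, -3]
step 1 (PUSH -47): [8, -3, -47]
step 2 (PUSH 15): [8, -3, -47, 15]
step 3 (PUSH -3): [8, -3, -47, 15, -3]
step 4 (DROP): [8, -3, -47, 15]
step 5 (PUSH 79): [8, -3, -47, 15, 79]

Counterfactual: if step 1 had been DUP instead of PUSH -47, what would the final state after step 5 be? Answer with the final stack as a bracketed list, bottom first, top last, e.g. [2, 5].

[8, -3, -3, 15, 79]

(re-executing from step 1 with the substitution; state before step 1: [8, -3])
step 1 (DUP): [8, -3, -3]
step 2 (PUSH 15): [8, -3, -3, 15]
step 3 (PUSH -3): [8, -3, -3, 15, -3]
step 4 (DROP): [8, -3, -3, 15]
step 5 (PUSH 79): [8, -3, -3, 15, 79]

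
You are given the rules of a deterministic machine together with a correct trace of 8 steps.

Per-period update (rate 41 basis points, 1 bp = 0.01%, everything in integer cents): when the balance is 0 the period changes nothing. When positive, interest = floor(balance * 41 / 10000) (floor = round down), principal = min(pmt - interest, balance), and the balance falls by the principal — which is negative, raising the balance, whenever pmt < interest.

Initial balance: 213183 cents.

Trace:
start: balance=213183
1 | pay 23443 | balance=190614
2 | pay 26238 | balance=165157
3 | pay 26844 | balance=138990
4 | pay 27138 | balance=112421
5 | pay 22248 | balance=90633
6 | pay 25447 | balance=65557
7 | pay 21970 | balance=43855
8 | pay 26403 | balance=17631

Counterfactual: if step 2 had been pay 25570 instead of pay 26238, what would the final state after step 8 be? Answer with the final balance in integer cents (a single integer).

(re-executing from step 2 with the substitution; state before step 2: balance=190614)
2 | pay 25570 | balance=165825
3 | pay 26844 | balance=139660
4 | pay 27138 | balance=113094
5 | pay 22248 | balance=91309
6 | pay 25447 | balance=66236
7 | pay 21970 | balance=44537
8 | pay 26403 | balance=18316

18316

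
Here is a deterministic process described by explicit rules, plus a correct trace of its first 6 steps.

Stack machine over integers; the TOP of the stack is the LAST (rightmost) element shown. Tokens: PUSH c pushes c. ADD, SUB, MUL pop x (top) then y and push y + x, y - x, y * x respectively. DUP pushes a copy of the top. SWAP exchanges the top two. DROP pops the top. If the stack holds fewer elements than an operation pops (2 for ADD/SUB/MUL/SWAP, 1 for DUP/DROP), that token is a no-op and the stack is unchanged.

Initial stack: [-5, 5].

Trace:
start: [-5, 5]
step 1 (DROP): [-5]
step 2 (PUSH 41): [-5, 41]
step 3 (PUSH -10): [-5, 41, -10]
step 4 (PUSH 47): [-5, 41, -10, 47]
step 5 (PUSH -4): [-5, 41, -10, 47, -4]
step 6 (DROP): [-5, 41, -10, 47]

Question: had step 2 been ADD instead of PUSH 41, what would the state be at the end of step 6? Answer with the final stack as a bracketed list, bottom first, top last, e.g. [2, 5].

(re-executing from step 2 with the substitution; state before step 2: [-5])
step 2 (ADD): [-5]
step 3 (PUSH -10): [-5, -10]
step 4 (PUSH 47): [-5, -10, 47]
step 5 (PUSH -4): [-5, -10, 47, -4]
step 6 (DROP): [-5, -10, 47]

[-5, -10, 47]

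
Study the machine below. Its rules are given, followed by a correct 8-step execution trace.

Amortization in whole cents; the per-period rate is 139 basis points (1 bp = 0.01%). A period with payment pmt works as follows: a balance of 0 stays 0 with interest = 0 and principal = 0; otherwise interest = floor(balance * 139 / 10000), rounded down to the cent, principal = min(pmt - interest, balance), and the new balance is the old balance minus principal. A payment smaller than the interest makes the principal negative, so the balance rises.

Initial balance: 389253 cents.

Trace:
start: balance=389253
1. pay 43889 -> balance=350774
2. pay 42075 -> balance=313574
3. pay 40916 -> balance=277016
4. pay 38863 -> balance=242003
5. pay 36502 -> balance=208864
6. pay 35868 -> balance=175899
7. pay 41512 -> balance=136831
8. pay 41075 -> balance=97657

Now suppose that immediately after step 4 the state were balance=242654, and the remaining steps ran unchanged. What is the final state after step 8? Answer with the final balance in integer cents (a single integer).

state after step 4 := balance=242654
5. pay 36502 -> balance=209524
6. pay 35868 -> balance=176568
7. pay 41512 -> balance=137510
8. pay 41075 -> balance=98346

98346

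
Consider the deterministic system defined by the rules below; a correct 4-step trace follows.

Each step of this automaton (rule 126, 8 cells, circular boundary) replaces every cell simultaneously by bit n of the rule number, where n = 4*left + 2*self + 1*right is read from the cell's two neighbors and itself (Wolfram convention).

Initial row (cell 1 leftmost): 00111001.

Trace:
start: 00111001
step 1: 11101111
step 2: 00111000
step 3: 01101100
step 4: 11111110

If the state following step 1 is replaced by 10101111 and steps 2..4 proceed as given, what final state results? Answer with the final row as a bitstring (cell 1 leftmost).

11011111

state after step 1 := 10101111
step 2: 11111000
step 3: 10001101
step 4: 11011111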